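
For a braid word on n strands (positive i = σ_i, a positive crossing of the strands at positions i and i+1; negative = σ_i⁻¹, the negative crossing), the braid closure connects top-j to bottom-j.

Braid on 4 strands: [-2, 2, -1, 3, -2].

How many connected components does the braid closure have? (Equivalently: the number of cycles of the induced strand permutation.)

1

Derivation:
Track the strand permutation on 4 strands, starting from identity.
  step 1: s2^-1 swaps positions 2,3 -> [1 3 2 4]
  step 2: s2 swaps positions 2,3 -> [1 2 3 4]
  step 3: s1^-1 swaps positions 1,2 -> [2 1 3 4]
  step 4: s3 swaps positions 3,4 -> [2 1 4 3]
  step 5: s2^-1 swaps positions 2,3 -> [2 4 1 3]
Final permutation (position -> original strand): [2 4 1 3]
Closure components = cycle count of this permutation = 1.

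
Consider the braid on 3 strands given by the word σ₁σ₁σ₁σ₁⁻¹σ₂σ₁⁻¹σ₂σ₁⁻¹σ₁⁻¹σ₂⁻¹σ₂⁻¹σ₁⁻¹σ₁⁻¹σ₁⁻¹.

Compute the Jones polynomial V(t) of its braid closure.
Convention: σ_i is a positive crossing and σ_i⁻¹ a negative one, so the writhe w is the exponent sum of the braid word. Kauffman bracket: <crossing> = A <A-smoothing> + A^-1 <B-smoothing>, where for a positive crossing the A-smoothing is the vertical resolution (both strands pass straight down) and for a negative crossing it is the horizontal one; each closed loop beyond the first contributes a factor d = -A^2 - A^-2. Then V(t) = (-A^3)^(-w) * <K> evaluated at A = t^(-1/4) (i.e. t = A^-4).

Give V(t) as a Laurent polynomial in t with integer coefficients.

The presented braid s1 s1 s1 s1^-1 s2 s1^-1 s2 s1^-1 s1^-1 s2^-1 s2^-1 s1^-1 s1^-1 s1^-1 on 3 strands reduces by inverse Markov moves (closure unchanged at each step):
  Deconjugate: the word is γ·β·γ⁻¹ with γ = s1 (prefix) and γ⁻¹ = s1^-1 (suffix); strip both.
  Deconjugate: the word is γ·β·γ⁻¹ with γ = s1 s1 (prefix) and γ⁻¹ = s1^-1 s1^-1 (suffix); strip both.
Reduced to β = s1^-1 s2 s1^-1 s2 s1^-1 s1^-1 s2^-1 s2^-1 on 3 strands, 8 crossings.
Compute on β:
Braid: s1^-1 s2 s1^-1 s2 s1^-1 s1^-1 s2^-1 s2^-1 on 3 strands, 8 crossings.
Writhe w = (#positive) - (#negative) = 2 - 6 = -4.
Enumerate smoothing states for the bracket polynomial. There are 2^8 = 256 states.
Smooth each crossing (0=||, 1=⌣⌢); contribution A^(Σ sign_k(1-2s_k)) * d^(L-1).
Tabulate the states by total A-exponent and number of loops L (A-exp: L × count):
  A^8: L=5 ×1
  A^6: L=4 ×8
  A^4: L=3 ×26, L=5 ×2
  A^2: L=2 ×41, L=4 ×15
  A^0: L=1 ×26, L=3 ×43, L=5 ×1
  A^-2: L=2 ×47, L=4 ×9
  A^-4: L=1 ×11, L=3 ×16, L=5 ×1
  A^-6: L=2 ×6, L=4 ×2
  A^-8: L=3 ×1
Each group contributes A^e * Σ count * d^(L-1):
Powers of d = -A^2 - A^-2: d^2 = A^4 + 2 + A^-4; d^3 = -A^6 - 3*A^2 - 3*A^-2 - A^-6; d^4 = A^8 + 4*A^4 + 6 + 4*A^-4 + A^-8.
  A^8 * (d^4) = A^16 + 4*A^12 + 6*A^8 + 4*A^4 + 1
  A^6 * (8*d^3) = -8*A^12 - 24*A^8 - 24*A^4 - 8
  A^4 * (26*d^2 + 2*d^4) = 2*A^12 + 34*A^8 + 64*A^4 + 34 + 2*A^-4
  A^2 * (41*d + 15*d^3) = -15*A^8 - 86*A^4 - 86 - 15*A^-4
  A^0 * (26 + 43*d^2 + d^4) = A^8 + 47*A^4 + 118 + 47*A^-4 + A^-8
  A^-2 * (47*d + 9*d^3) = -9*A^4 - 74 - 74*A^-4 - 9*A^-8
  A^-4 * (11 + 16*d^2 + d^4) = A^4 + 20 + 49*A^-4 + 20*A^-8 + A^-12
  A^-6 * (6*d + 2*d^3) = -2 - 12*A^-4 - 12*A^-8 - 2*A^-12
  A^-8 * (d^2) = A^-4 + 2*A^-8 + A^-12
Summing the groups: <K> = A^16 - 2*A^12 + 2*A^8 - 3*A^4 + 3 - 2*A^-4 + 2*A^-8
Normalise by the writhe: (-A^3)^(-w) = (-A^3)^(4) = A^12, so f(A) = A^12 * <K> = A^28 - 2*A^24 + 2*A^20 - 3*A^16 + 3*A^12 - 2*A^8 + 2*A^4.
Substitute A = t^(-1/4), i.e. A^e → t^(-e/4): V(t) = 2*t^-1 - 2*t^-2 + 3*t^-3 - 3*t^-4 + 2*t^-5 - 2*t^-6 + t^-7

Answer: 2*t^-1 - 2*t^-2 + 3*t^-3 - 3*t^-4 + 2*t^-5 - 2*t^-6 + t^-7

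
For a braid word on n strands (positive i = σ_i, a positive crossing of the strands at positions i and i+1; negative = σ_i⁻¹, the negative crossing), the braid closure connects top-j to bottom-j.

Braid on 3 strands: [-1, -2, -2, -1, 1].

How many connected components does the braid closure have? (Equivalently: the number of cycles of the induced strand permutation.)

2

Derivation:
Track the strand permutation on 3 strands, starting from identity.
  step 1: s1^-1 swaps positions 1,2 -> [2 1 3]
  step 2: s2^-1 swaps positions 2,3 -> [2 3 1]
  step 3: s2^-1 swaps positions 2,3 -> [2 1 3]
  step 4: s1^-1 swaps positions 1,2 -> [1 2 3]
  step 5: s1 swaps positions 1,2 -> [2 1 3]
Final permutation (position -> original strand): [2 1 3]
Closure components = cycle count of this permutation = 2.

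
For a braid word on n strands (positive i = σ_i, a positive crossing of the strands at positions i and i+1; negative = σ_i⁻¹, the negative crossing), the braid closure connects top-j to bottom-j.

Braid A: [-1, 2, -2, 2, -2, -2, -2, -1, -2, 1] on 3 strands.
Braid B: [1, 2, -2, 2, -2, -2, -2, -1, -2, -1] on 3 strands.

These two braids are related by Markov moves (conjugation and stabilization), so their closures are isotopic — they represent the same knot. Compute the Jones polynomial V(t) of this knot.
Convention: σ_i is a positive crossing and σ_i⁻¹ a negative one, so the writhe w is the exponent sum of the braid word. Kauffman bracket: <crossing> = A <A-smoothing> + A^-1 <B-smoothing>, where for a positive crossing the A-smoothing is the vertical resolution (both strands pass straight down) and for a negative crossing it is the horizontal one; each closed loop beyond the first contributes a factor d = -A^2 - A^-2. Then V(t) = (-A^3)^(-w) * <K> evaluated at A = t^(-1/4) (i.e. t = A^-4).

Markov-equivalent braids have isotopic closures, hence identical knot invariants. Strip the Markov moves from each word to reach a common short braid β, then compute V(t) once on β.
Braid A: s1^-1 s2 s2^-1 s2 s2^-1 s2^-1 s2^-1 s1^-1 s2^-1 s1 on 3 strands reduces by inverse Markov moves (closure unchanged at each step):
  Deconjugate: the word is γ·β·γ⁻¹ with γ = s1^-1 s2 (prefix) and γ⁻¹ = s2^-1 s1 (suffix); strip both.
Reduced to β = s2^-1 s2 s2^-1 s2^-1 s2^-1 s1^-1 on 3 strands, 6 crossings.
Braid B: s1 s2 s2^-1 s2 s2^-1 s2^-1 s2^-1 s1^-1 s2^-1 s1^-1 on 3 strands reduces by inverse Markov moves (closure unchanged at each step):
  Deconjugate: the word is γ·β·γ⁻¹ with γ = s1 s2 (prefix) and γ⁻¹ = s2^-1 s1^-1 (suffix); strip both.
Reduced to β = s2^-1 s2 s2^-1 s2^-1 s2^-1 s1^-1 on 3 strands, 6 crossings.
Both give the same β = s2^-1 s2 s2^-1 s2^-1 s2^-1 s1^-1 on 3 strands, so one state sum suffices:
First cancel adjacent σ_i σ_i⁻¹ pairs (Reidemeister II — same braid, same closure): s2^-1 s2 s2^-1 s2^-1 s2^-1 s1^-1 → s2^-1 s2^-1 s2^-1 s1^-1.
Braid: s2^-1 s2^-1 s2^-1 s1^-1 on 3 strands, 4 crossings.
Writhe w = (#positive) - (#negative) = 0 - 4 = -4.
Computing the Kauffman bracket via state sum. There are 2^4 = 16 states.
Smooth each crossing (0=||, 1=⌣⌢); contribution A^(Σ sign_k(1-2s_k)) * d^(L-1).
  state 0000: A-exp=-4, loops=3, term = A^-4 * d^2
  state 0001: A-exp=-2, loops=2, term = A^-2 * d^1
  state 0010: A-exp=-2, loops=2, term = A^-2 * d^1
  state 0011: A-exp=+0, loops=1, term = A^0 * d^0
  state 0100: A-exp=-2, loops=2, term = A^-2 * d^1
  state 0101: A-exp=+0, loops=1, term = A^0 * d^0
  state 0110: A-exp=+0, loops=3, term = A^0 * d^2
  state 0111: A-exp=+2, loops=2, term = A^2 * d^1
  state 1000: A-exp=-2, loops=2, term = A^-2 * d^1
  state 1001: A-exp=+0, loops=1, term = A^0 * d^0
  state 1010: A-exp=+0, loops=3, term = A^0 * d^2
  state 1011: A-exp=+2, loops=2, term = A^2 * d^1
  state 1100: A-exp=+0, loops=3, term = A^0 * d^2
  state 1101: A-exp=+2, loops=2, term = A^2 * d^1
  state 1110: A-exp=+2, loops=4, term = A^2 * d^3
  state 1111: A-exp=+4, loops=3, term = A^4 * d^2
Collect the terms by A-exponent (count of states per loop number):
Powers of d = -A^2 - A^-2: d^2 = A^4 + 2 + A^-4; d^3 = -A^6 - 3*A^2 - 3*A^-2 - A^-6.
  A^4 * (d^2) = A^8 + 2*A^4 + 1
  A^2 * (3*d + d^3) = -A^8 - 6*A^4 - 6 - A^-4
  A^0 * (3 + 3*d^2) = 3*A^4 + 9 + 3*A^-4
  A^-2 * (4*d) = -4 - 4*A^-4
  A^-4 * (d^2) = 1 + 2*A^-4 + A^-8
Summing the groups: <K> = -A^4 + 1 + A^-8
Normalise by the writhe: (-A^3)^(-w) = (-A^3)^(4) = A^12, so f(A) = A^12 * <K> = -A^16 + A^12 + A^4.
Substitute A = t^(-1/4), i.e. A^e → t^(-e/4): V(t) = t^-1 + t^-3 - t^-4

Answer: t^-1 + t^-3 - t^-4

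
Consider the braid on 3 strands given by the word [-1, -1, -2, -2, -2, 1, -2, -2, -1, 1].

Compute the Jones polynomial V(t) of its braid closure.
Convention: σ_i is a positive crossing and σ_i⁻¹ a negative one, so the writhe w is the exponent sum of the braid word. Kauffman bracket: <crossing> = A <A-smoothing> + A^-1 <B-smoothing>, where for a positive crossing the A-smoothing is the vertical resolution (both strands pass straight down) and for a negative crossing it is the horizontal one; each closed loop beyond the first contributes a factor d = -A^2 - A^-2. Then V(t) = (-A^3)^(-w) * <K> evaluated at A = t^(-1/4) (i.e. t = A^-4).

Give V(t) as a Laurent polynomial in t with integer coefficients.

t^-2 - t^-3 + 3*t^-4 - 3*t^-5 + 3*t^-6 - 3*t^-7 + 2*t^-8 - t^-9

Derivation:
The presented braid s1^-1 s1^-1 s2^-1 s2^-1 s2^-1 s1 s2^-1 s2^-1 s1^-1 s1 on 3 strands reduces by inverse Markov moves (closure unchanged at each step):
  Deconjugate: the word is γ·β·γ⁻¹ with γ = s1^-1 (prefix) and γ⁻¹ = s1 (suffix); strip both.
Reduced to β = s1^-1 s2^-1 s2^-1 s2^-1 s1 s2^-1 s2^-1 s1^-1 on 3 strands, 8 crossings.
Compute on β:
Braid: s1^-1 s2^-1 s2^-1 s2^-1 s1 s2^-1 s2^-1 s1^-1 on 3 strands, 8 crossings.
Writhe w = (#positive) - (#negative) = 1 - 7 = -6.
Enumerate smoothing states for the bracket polynomial. There are 2^8 = 256 states.
Smooth each crossing (0=||, 1=⌣⌢); contribution A^(Σ sign_k(1-2s_k)) * d^(L-1).
Tabulate the states by total A-exponent and number of loops L (A-exp: L × count):
  A^8: L=6 ×1
  A^6: L=5 ×8
  A^4: L=4 ×27, L=6 ×1
  A^2: L=3 ×49, L=5 ×7
  A^0: L=2 ×49, L=4 ×21
  A^-2: L=1 ×22, L=3 ×34
  A^-4: L=2 ×27, L=4 ×1
  A^-6: L=1 ×5, L=3 ×3
  A^-8: L=2 ×1
Each group contributes A^e * Σ count * d^(L-1):
Powers of d = -A^2 - A^-2: d^2 = A^4 + 2 + A^-4; d^3 = -A^6 - 3*A^2 - 3*A^-2 - A^-6; d^4 = A^8 + 4*A^4 + 6 + 4*A^-4 + A^-8; d^5 = -A^10 - 5*A^6 - 10*A^2 - 10*A^-2 - 5*A^-6 - A^-10.
  A^8 * (d^5) = -A^18 - 5*A^14 - 10*A^10 - 10*A^6 - 5*A^2 - A^-2
  A^6 * (8*d^4) = 8*A^14 + 32*A^10 + 48*A^6 + 32*A^2 + 8*A^-2
  A^4 * (27*d^3 + d^5) = -A^14 - 32*A^10 - 91*A^6 - 91*A^2 - 32*A^-2 - A^-6
  A^2 * (49*d^2 + 7*d^4) = 7*A^10 + 77*A^6 + 140*A^2 + 77*A^-2 + 7*A^-6
  A^0 * (49*d + 21*d^3) = -21*A^6 - 112*A^2 - 112*A^-2 - 21*A^-6
  A^-2 * (22 + 34*d^2) = 34*A^2 + 90*A^-2 + 34*A^-6
  A^-4 * (27*d + d^3) = -A^2 - 30*A^-2 - 30*A^-6 - A^-10
  A^-6 * (5 + 3*d^2) = 3*A^-2 + 11*A^-6 + 3*A^-10
  A^-8 * (d) = -A^-6 - A^-10
Summing the groups: <K> = -A^18 + 2*A^14 - 3*A^10 + 3*A^6 - 3*A^2 + 3*A^-2 - A^-6 + A^-10
Normalise by the writhe: (-A^3)^(-w) = (-A^3)^(6) = A^18, so f(A) = A^18 * <K> = -A^36 + 2*A^32 - 3*A^28 + 3*A^24 - 3*A^20 + 3*A^16 - A^12 + A^8.
Substitute A = t^(-1/4), i.e. A^e → t^(-e/4): V(t) = t^-2 - t^-3 + 3*t^-4 - 3*t^-5 + 3*t^-6 - 3*t^-7 + 2*t^-8 - t^-9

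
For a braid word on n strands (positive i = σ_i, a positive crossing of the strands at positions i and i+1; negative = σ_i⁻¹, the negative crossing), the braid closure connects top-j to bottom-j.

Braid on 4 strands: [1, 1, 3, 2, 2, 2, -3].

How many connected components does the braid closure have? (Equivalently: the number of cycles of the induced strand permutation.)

Track the strand permutation on 4 strands, starting from identity.
  step 1: s1 swaps positions 1,2 -> [2 1 3 4]
  step 2: s1 swaps positions 1,2 -> [1 2 3 4]
  step 3: s3 swaps positions 3,4 -> [1 2 4 3]
  step 4: s2 swaps positions 2,3 -> [1 4 2 3]
  step 5: s2 swaps positions 2,3 -> [1 2 4 3]
  step 6: s2 swaps positions 2,3 -> [1 4 2 3]
  step 7: s3^-1 swaps positions 3,4 -> [1 4 3 2]
Final permutation (position -> original strand): [1 4 3 2]
Closure components = cycle count of this permutation = 3.

Answer: 3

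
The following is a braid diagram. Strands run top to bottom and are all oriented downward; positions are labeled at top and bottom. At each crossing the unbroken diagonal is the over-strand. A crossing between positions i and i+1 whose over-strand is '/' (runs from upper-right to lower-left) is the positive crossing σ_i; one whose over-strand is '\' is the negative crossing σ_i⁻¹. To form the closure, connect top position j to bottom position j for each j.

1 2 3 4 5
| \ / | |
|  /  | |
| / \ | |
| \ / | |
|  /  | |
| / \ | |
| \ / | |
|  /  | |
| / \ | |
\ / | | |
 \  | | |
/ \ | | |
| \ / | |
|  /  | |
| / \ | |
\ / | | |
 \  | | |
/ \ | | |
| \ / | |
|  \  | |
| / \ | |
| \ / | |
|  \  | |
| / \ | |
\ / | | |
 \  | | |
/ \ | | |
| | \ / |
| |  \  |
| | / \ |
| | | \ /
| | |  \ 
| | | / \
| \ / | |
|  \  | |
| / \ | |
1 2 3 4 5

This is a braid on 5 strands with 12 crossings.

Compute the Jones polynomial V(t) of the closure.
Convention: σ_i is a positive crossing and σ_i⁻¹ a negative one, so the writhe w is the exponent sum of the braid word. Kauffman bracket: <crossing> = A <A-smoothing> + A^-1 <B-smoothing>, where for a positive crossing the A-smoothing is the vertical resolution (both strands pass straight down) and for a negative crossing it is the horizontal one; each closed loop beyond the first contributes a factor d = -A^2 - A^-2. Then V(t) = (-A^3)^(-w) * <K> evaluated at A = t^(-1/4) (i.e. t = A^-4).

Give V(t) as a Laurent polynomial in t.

-t + 2 - t^-1 + 2*t^-2 - t^-3 + t^-4 - t^-5

Derivation:
Reading the diagram top to bottom ('/'-over between positions i,i+1 = s_i, '\'-over = s_i^-1): braid word = s2 s2 s2 s1^-1 s2 s1^-1 s2^-1 s2^-1 s1^-1 s3^-1 s4^-1 s2^-1.
The presented braid s2 s2 s2 s1^-1 s2 s1^-1 s2^-1 s2^-1 s1^-1 s3^-1 s4^-1 s2^-1 on 5 strands reduces by inverse Markov moves (closure unchanged at each step):
  Deconjugate: the word is γ·β·γ⁻¹ with γ = s2 (prefix) and γ⁻¹ = s2^-1 (suffix); strip both.
  Destabilize: the word has the form β·s4^-1 where s4^-1 occurs only as the final letter (β ∈ B_4); drop it and the last strand → 4 strands.
  Destabilize: the word has the form β·s3^-1 where s3^-1 occurs only as the final letter (β ∈ B_3); drop it and the last strand → 3 strands.
Reduced to β = s2 s2 s1^-1 s2 s1^-1 s2^-1 s2^-1 s1^-1 on 3 strands, 8 crossings.
Compute on β:
Braid: s2 s2 s1^-1 s2 s1^-1 s2^-1 s2^-1 s1^-1 on 3 strands, 8 crossings.
Writhe w = (#positive) - (#negative) = 3 - 5 = -2.
Computing the Kauffman bracket via state sum. There are 2^8 = 256 states.
Each crossing splits two ways (0=vertical, 1=horizontal). The state's weight is A^(#A-smoothings - #B-smoothings) * d^(loops - 1).
Tabulate the states by total A-exponent and number of loops L (A-exp: L × count):
  A^8: L=4 ×1
  A^6: L=3 ×8
  A^4: L=2 ×23, L=4 ×5
  A^2: L=1 ×22, L=3 ×33, L=5 ×1
  A^0: L=2 ×52, L=4 ×18
  A^-2: L=1 ×13, L=3 ×37, L=5 ×6
  A^-4: L=2 ×14, L=4 ×13, L=6 ×1
  A^-6: L=3 ×6, L=5 ×2
  A^-8: L=4 ×1
Each group contributes A^e * Σ count * d^(L-1):
Powers of d = -A^2 - A^-2: d^2 = A^4 + 2 + A^-4; d^3 = -A^6 - 3*A^2 - 3*A^-2 - A^-6; d^4 = A^8 + 4*A^4 + 6 + 4*A^-4 + A^-8; d^5 = -A^10 - 5*A^6 - 10*A^2 - 10*A^-2 - 5*A^-6 - A^-10.
  A^8 * (d^3) = -A^14 - 3*A^10 - 3*A^6 - A^2
  A^6 * (8*d^2) = 8*A^10 + 16*A^6 + 8*A^2
  A^4 * (23*d + 5*d^3) = -5*A^10 - 38*A^6 - 38*A^2 - 5*A^-2
  A^2 * (22 + 33*d^2 + d^4) = A^10 + 37*A^6 + 94*A^2 + 37*A^-2 + A^-6
  A^0 * (52*d + 18*d^3) = -18*A^6 - 106*A^2 - 106*A^-2 - 18*A^-6
  A^-2 * (13 + 37*d^2 + 6*d^4) = 6*A^6 + 61*A^2 + 123*A^-2 + 61*A^-6 + 6*A^-10
  A^-4 * (14*d + 13*d^3 + d^5) = -A^6 - 18*A^2 - 63*A^-2 - 63*A^-6 - 18*A^-10 - A^-14
  A^-6 * (6*d^2 + 2*d^4) = 2*A^2 + 14*A^-2 + 24*A^-6 + 14*A^-10 + 2*A^-14
  A^-8 * (d^3) = -A^-2 - 3*A^-6 - 3*A^-10 - A^-14
Summing the groups: <K> = -A^14 + A^10 - A^6 + 2*A^2 - A^-2 + 2*A^-6 - A^-10
Normalise by the writhe: (-A^3)^(-w) = (-A^3)^(2) = A^6, so f(A) = A^6 * <K> = -A^20 + A^16 - A^12 + 2*A^8 - A^4 + 2 - A^-4.
Substitute A = t^(-1/4), i.e. A^e → t^(-e/4): V(t) = -t + 2 - t^-1 + 2*t^-2 - t^-3 + t^-4 - t^-5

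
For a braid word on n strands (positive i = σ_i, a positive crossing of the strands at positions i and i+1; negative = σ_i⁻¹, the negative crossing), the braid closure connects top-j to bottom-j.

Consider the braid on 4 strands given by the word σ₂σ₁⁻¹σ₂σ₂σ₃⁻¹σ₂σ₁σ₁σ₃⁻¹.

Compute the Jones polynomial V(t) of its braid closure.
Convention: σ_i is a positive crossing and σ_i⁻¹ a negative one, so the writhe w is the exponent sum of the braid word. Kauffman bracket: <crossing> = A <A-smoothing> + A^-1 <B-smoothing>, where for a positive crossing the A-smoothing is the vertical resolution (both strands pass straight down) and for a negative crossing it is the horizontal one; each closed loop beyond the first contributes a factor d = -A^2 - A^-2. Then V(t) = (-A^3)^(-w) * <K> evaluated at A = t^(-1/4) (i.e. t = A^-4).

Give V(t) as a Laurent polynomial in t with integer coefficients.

t^7 - 2*t^6 + 3*t^5 - 5*t^4 + 5*t^3 - 4*t^2 + 4*t - 2 + t^-1

Derivation:
Braid: s2 s1^-1 s2 s2 s3^-1 s2 s1 s1 s3^-1 on 4 strands, 9 crossings.
Writhe w = (#positive) - (#negative) = 6 - 3 = 3.
Enumerate smoothing states for the bracket polynomial. There are 2^9 = 512 states.
For each crossing: s=0 is the vertical smoothing, s=1 horizontal. Crossing k contributes A^(sign_k * (1 - 2*s_k)); loop factor d = -A^2 - A^-2.
Tabulate the states by total A-exponent and number of loops L (A-exp: L × count):
  A^9: L=3 ×1
  A^7: L=2 ×6, L=4 ×3
  A^5: L=1 ×11, L=3 ×24, L=5 ×1
  A^3: L=2 ×68, L=4 ×16
  A^1: L=1 ×38, L=3 ×85, L=5 ×3
  A^-1: L=2 ×77, L=4 ×49
  A^-3: L=3 ×69, L=5 ×15
  A^-5: L=4 ×34, L=6 ×2
  A^-7: L=5 ×9
  A^-9: L=6 ×1
Each group contributes A^e * Σ count * d^(L-1):
Powers of d = -A^2 - A^-2: d^2 = A^4 + 2 + A^-4; d^3 = -A^6 - 3*A^2 - 3*A^-2 - A^-6; d^4 = A^8 + 4*A^4 + 6 + 4*A^-4 + A^-8; d^5 = -A^10 - 5*A^6 - 10*A^2 - 10*A^-2 - 5*A^-6 - A^-10.
  A^9 * (d^2) = A^13 + 2*A^9 + A^5
  A^7 * (6*d + 3*d^3) = -3*A^13 - 15*A^9 - 15*A^5 - 3*A
  A^5 * (11 + 24*d^2 + d^4) = A^13 + 28*A^9 + 65*A^5 + 28*A + A^-3
  A^3 * (68*d + 16*d^3) = -16*A^9 - 116*A^5 - 116*A - 16*A^-3
  A^1 * (38 + 85*d^2 + 3*d^4) = 3*A^9 + 97*A^5 + 226*A + 97*A^-3 + 3*A^-7
  A^-1 * (77*d + 49*d^3) = -49*A^5 - 224*A - 224*A^-3 - 49*A^-7
  A^-3 * (69*d^2 + 15*d^4) = 15*A^5 + 129*A + 228*A^-3 + 129*A^-7 + 15*A^-11
  A^-5 * (34*d^3 + 2*d^5) = -2*A^5 - 44*A - 122*A^-3 - 122*A^-7 - 44*A^-11 - 2*A^-15
  A^-7 * (9*d^4) = 9*A + 36*A^-3 + 54*A^-7 + 36*A^-11 + 9*A^-15
  A^-9 * (d^5) = -A - 5*A^-3 - 10*A^-7 - 10*A^-11 - 5*A^-15 - A^-19
Summing the groups: <K> = -A^13 + 2*A^9 - 4*A^5 + 4*A - 5*A^-3 + 5*A^-7 - 3*A^-11 + 2*A^-15 - A^-19
Normalise by the writhe: (-A^3)^(-w) = (-A^3)^(-3) = -A^-9, so f(A) = -A^-9 * <K> = A^4 - 2 + 4*A^-4 - 4*A^-8 + 5*A^-12 - 5*A^-16 + 3*A^-20 - 2*A^-24 + A^-28.
Substitute A = t^(-1/4), i.e. A^e → t^(-e/4): V(t) = t^7 - 2*t^6 + 3*t^5 - 5*t^4 + 5*t^3 - 4*t^2 + 4*t - 2 + t^-1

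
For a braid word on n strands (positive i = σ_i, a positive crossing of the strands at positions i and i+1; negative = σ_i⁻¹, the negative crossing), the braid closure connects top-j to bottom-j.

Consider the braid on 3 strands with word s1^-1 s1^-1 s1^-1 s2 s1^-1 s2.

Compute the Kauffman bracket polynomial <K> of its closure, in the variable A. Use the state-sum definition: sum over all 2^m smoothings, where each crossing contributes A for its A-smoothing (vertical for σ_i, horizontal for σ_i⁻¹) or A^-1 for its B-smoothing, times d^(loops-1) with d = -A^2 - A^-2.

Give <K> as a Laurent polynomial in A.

Braid: s1^-1 s1^-1 s1^-1 s2 s1^-1 s2 on 3 strands, 6 crossings.
Writhe w = (#positive) - (#negative) = 2 - 4 = -2.
State-sum expansion of <K>. There are 2^6 = 64 states.
Each crossing splits two ways (0=vertical, 1=horizontal). The state's weight is A^(#A-smoothings - #B-smoothings) * d^(loops - 1).
Tabulate the states by total A-exponent and number of loops L (A-exp: L × count):
  A^6: L=5 ×1
  A^4: L=4 ×6
  A^2: L=3 ×15
  A^0: L=2 ×19, L=4 ×1
  A^-2: L=1 ×11, L=3 ×4
  A^-4: L=2 ×6
  A^-6: L=3 ×1
Each group contributes A^e * Σ count * d^(L-1):
Powers of d = -A^2 - A^-2: d^2 = A^4 + 2 + A^-4; d^3 = -A^6 - 3*A^2 - 3*A^-2 - A^-6; d^4 = A^8 + 4*A^4 + 6 + 4*A^-4 + A^-8.
  A^6 * (d^4) = A^14 + 4*A^10 + 6*A^6 + 4*A^2 + A^-2
  A^4 * (6*d^3) = -6*A^10 - 18*A^6 - 18*A^2 - 6*A^-2
  A^2 * (15*d^2) = 15*A^6 + 30*A^2 + 15*A^-2
  A^0 * (19*d + d^3) = -A^6 - 22*A^2 - 22*A^-2 - A^-6
  A^-2 * (11 + 4*d^2) = 4*A^2 + 19*A^-2 + 4*A^-6
  A^-4 * (6*d) = -6*A^-2 - 6*A^-6
  A^-6 * (d^2) = A^-2 + 2*A^-6 + A^-10
Summing the groups: <K> = A^14 - 2*A^10 + 2*A^6 - 2*A^2 + 2*A^-2 - A^-6 + A^-10

Answer: A^14 - 2*A^10 + 2*A^6 - 2*A^2 + 2*A^-2 - A^-6 + A^-10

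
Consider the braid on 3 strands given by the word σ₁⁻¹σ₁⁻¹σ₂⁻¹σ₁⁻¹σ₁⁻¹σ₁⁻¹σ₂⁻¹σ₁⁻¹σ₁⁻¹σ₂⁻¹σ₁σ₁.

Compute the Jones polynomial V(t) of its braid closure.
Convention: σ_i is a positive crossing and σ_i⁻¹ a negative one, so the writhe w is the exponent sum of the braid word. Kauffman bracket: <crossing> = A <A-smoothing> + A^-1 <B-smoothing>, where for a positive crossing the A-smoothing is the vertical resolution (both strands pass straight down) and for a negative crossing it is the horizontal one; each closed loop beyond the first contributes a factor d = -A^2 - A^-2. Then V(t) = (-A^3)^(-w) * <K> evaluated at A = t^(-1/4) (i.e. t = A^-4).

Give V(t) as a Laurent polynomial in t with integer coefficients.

The presented braid s1^-1 s1^-1 s2^-1 s1^-1 s1^-1 s1^-1 s2^-1 s1^-1 s1^-1 s2^-1 s1 s1 on 3 strands reduces by inverse Markov moves (closure unchanged at each step):
  Deconjugate: the word is γ·β·γ⁻¹ with γ = s1^-1 s1^-1 (prefix) and γ⁻¹ = s1 s1 (suffix); strip both.
Reduced to β = s2^-1 s1^-1 s1^-1 s1^-1 s2^-1 s1^-1 s1^-1 s2^-1 on 3 strands, 8 crossings.
Compute on β:
Braid: s2^-1 s1^-1 s1^-1 s1^-1 s2^-1 s1^-1 s1^-1 s2^-1 on 3 strands, 8 crossings.
Writhe w = (#positive) - (#negative) = 0 - 8 = -8.
Enumerate smoothing states for the bracket polynomial. There are 2^8 = 256 states.
Each crossing splits two ways (0=vertical, 1=horizontal). The state's weight is A^(#A-smoothings - #B-smoothings) * d^(loops - 1).
Tabulate the states by total A-exponent and number of loops L (A-exp: L × count):
  A^8: L=5 ×1
  A^6: L=4 ×7, L=6 ×1
  A^4: L=3 ×19, L=5 ×9
  A^2: L=2 ×24, L=4 ×31, L=6 ×1
  A^0: L=1 ×12, L=3 ×53, L=5 ×5
  A^-2: L=2 ×45, L=4 ×11
  A^-4: L=1 ×15, L=3 ×13
  A^-6: L=2 ×8
  A^-8: L=3 ×1
Each group contributes A^e * Σ count * d^(L-1):
Powers of d = -A^2 - A^-2: d^2 = A^4 + 2 + A^-4; d^3 = -A^6 - 3*A^2 - 3*A^-2 - A^-6; d^4 = A^8 + 4*A^4 + 6 + 4*A^-4 + A^-8; d^5 = -A^10 - 5*A^6 - 10*A^2 - 10*A^-2 - 5*A^-6 - A^-10.
  A^8 * (d^4) = A^16 + 4*A^12 + 6*A^8 + 4*A^4 + 1
  A^6 * (7*d^3 + d^5) = -A^16 - 12*A^12 - 31*A^8 - 31*A^4 - 12 - A^-4
  A^4 * (19*d^2 + 9*d^4) = 9*A^12 + 55*A^8 + 92*A^4 + 55 + 9*A^-4
  A^2 * (24*d + 31*d^3 + d^5) = -A^12 - 36*A^8 - 127*A^4 - 127 - 36*A^-4 - A^-8
  A^0 * (12 + 53*d^2 + 5*d^4) = 5*A^8 + 73*A^4 + 148 + 73*A^-4 + 5*A^-8
  A^-2 * (45*d + 11*d^3) = -11*A^4 - 78 - 78*A^-4 - 11*A^-8
  A^-4 * (15 + 13*d^2) = 13 + 41*A^-4 + 13*A^-8
  A^-6 * (8*d) = -8*A^-4 - 8*A^-8
  A^-8 * (d^2) = A^-4 + 2*A^-8 + A^-12
Summing the groups: <K> = -A^8 + A^-4 + A^-12
Normalise by the writhe: (-A^3)^(-w) = (-A^3)^(8) = A^24, so f(A) = A^24 * <K> = -A^32 + A^20 + A^12.
Substitute A = t^(-1/4), i.e. A^e → t^(-e/4): V(t) = t^-3 + t^-5 - t^-8

Answer: t^-3 + t^-5 - t^-8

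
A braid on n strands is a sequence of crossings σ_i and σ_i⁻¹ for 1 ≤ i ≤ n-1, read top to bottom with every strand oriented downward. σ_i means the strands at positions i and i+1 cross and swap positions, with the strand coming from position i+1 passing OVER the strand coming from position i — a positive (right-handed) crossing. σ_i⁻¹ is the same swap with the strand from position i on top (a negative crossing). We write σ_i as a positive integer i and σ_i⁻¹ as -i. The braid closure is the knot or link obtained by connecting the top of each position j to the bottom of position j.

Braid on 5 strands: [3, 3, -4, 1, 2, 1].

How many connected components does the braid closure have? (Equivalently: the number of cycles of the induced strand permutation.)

Track the strand permutation on 5 strands, starting from identity.
  step 1: s3 swaps positions 3,4 -> [1 2 4 3 5]
  step 2: s3 swaps positions 3,4 -> [1 2 3 4 5]
  step 3: s4^-1 swaps positions 4,5 -> [1 2 3 5 4]
  step 4: s1 swaps positions 1,2 -> [2 1 3 5 4]
  step 5: s2 swaps positions 2,3 -> [2 3 1 5 4]
  step 6: s1 swaps positions 1,2 -> [3 2 1 5 4]
Final permutation (position -> original strand): [3 2 1 5 4]
Closure components = cycle count of this permutation = 3.

Answer: 3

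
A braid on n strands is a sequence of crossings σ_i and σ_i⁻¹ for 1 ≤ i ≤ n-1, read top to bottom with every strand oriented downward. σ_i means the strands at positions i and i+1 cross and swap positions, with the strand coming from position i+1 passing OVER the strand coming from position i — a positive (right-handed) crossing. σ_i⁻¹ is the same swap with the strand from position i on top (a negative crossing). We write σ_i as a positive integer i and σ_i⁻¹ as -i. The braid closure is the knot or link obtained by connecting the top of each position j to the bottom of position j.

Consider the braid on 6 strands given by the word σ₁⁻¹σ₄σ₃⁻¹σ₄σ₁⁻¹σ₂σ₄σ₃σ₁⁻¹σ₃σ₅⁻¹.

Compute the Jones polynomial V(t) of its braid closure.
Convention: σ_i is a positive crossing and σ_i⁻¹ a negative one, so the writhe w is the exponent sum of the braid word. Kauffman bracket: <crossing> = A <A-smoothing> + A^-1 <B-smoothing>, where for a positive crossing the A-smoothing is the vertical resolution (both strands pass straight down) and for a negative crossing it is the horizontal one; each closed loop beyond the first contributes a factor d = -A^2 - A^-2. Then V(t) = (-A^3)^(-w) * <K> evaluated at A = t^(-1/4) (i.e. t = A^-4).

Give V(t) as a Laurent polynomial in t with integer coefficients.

The presented braid s1^-1 s4 s3^-1 s4 s1^-1 s2 s4 s3 s1^-1 s3 s5^-1 on 6 strands reduces by inverse Markov moves (closure unchanged at each step):
  Destabilize: the word has the form β·s5^-1 where s5^-1 occurs only as the final letter (β ∈ B_5); drop it and the last strand → 5 strands.
Reduced to β = s1^-1 s4 s3^-1 s4 s1^-1 s2 s4 s3 s1^-1 s3 on 5 strands, 10 crossings.
Compute on β:
Braid: s1^-1 s4 s3^-1 s4 s1^-1 s2 s4 s3 s1^-1 s3 on 5 strands, 10 crossings.
Writhe w = (#positive) - (#negative) = 6 - 4 = 2.
Computing the Kauffman bracket via state sum. There are 2^10 = 1024 states.
Each crossing splits two ways (0=vertical, 1=horizontal). The state's weight is A^(#A-smoothings - #B-smoothings) * d^(loops - 1).
Tabulate the states by total A-exponent and number of loops L (A-exp: L × count):
  A^10: L=5 ×1
  A^8: L=4 ×7, L=6 ×3
  A^6: L=3 ×18, L=5 ×26, L=7 ×1
  A^4: L=2 ×21, L=4 ×85, L=6 ×14
  A^2: L=1 ×9, L=3 ×137, L=5 ×62, L=7 ×2
  A^0: L=2 ×105, L=4 ×132, L=6 ×15
  A^-2: L=1 ×30, L=3 ×132, L=5 ×47, L=7 ×1
  A^-4: L=2 ×49, L=4 ×65, L=6 ×6
  A^-6: L=3 ×31, L=5 ×14
  A^-8: L=4 ×9, L=6 ×1
  A^-10: L=5 ×1
Each group contributes A^e * Σ count * d^(L-1):
Powers of d = -A^2 - A^-2: d^2 = A^4 + 2 + A^-4; d^3 = -A^6 - 3*A^2 - 3*A^-2 - A^-6; d^4 = A^8 + 4*A^4 + 6 + 4*A^-4 + A^-8; d^5 = -A^10 - 5*A^6 - 10*A^2 - 10*A^-2 - 5*A^-6 - A^-10; d^6 = A^12 + 6*A^8 + 15*A^4 + 20 + 15*A^-4 + 6*A^-8 + A^-12.
  A^10 * (d^4) = A^18 + 4*A^14 + 6*A^10 + 4*A^6 + A^2
  A^8 * (7*d^3 + 3*d^5) = -3*A^18 - 22*A^14 - 51*A^10 - 51*A^6 - 22*A^2 - 3*A^-2
  A^6 * (18*d^2 + 26*d^4 + d^6) = A^18 + 32*A^14 + 137*A^10 + 212*A^6 + 137*A^2 + 32*A^-2 + A^-6
  A^4 * (21*d + 85*d^3 + 14*d^5) = -14*A^14 - 155*A^10 - 416*A^6 - 416*A^2 - 155*A^-2 - 14*A^-6
  A^2 * (9 + 137*d^2 + 62*d^4 + 2*d^6) = 2*A^14 + 74*A^10 + 415*A^6 + 695*A^2 + 415*A^-2 + 74*A^-6 + 2*A^-10
  A^0 * (105*d + 132*d^3 + 15*d^5) = -15*A^10 - 207*A^6 - 651*A^2 - 651*A^-2 - 207*A^-6 - 15*A^-10
  A^-2 * (30 + 132*d^2 + 47*d^4 + d^6) = A^10 + 53*A^6 + 335*A^2 + 596*A^-2 + 335*A^-6 + 53*A^-10 + A^-14
  A^-4 * (49*d + 65*d^3 + 6*d^5) = -6*A^6 - 95*A^2 - 304*A^-2 - 304*A^-6 - 95*A^-10 - 6*A^-14
  A^-6 * (31*d^2 + 14*d^4) = 14*A^2 + 87*A^-2 + 146*A^-6 + 87*A^-10 + 14*A^-14
  A^-8 * (9*d^3 + d^5) = -A^2 - 14*A^-2 - 37*A^-6 - 37*A^-10 - 14*A^-14 - A^-18
  A^-10 * (d^4) = A^-2 + 4*A^-6 + 6*A^-10 + 4*A^-14 + A^-18
Summing the groups: <K> = -A^18 + 2*A^14 - 3*A^10 + 4*A^6 - 3*A^2 + 4*A^-2 - 2*A^-6 + A^-10 - A^-14
Normalise by the writhe: (-A^3)^(-w) = (-A^3)^(-2) = A^-6, so f(A) = A^-6 * <K> = -A^12 + 2*A^8 - 3*A^4 + 4 - 3*A^-4 + 4*A^-8 - 2*A^-12 + A^-16 - A^-20.
Substitute A = t^(-1/4), i.e. A^e → t^(-e/4): V(t) = -t^5 + t^4 - 2*t^3 + 4*t^2 - 3*t + 4 - 3*t^-1 + 2*t^-2 - t^-3

Answer: -t^5 + t^4 - 2*t^3 + 4*t^2 - 3*t + 4 - 3*t^-1 + 2*t^-2 - t^-3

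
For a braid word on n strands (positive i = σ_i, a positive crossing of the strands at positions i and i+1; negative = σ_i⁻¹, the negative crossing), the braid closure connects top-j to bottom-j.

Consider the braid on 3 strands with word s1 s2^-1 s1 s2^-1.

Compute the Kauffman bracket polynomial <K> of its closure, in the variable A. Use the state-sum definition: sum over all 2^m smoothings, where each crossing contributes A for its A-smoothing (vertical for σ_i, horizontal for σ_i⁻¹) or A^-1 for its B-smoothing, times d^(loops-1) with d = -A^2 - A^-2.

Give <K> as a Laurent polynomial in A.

A^8 - A^4 + 1 - A^-4 + A^-8

Derivation:
Braid: s1 s2^-1 s1 s2^-1 on 3 strands, 4 crossings.
Writhe w = (#positive) - (#negative) = 2 - 2 = 0.
Enumerate smoothing states for the bracket polynomial. There are 2^4 = 16 states.
Smooth each crossing (0=||, 1=⌣⌢); contribution A^(Σ sign_k(1-2s_k)) * d^(L-1).
  state 0000: A-exp=+0, loops=3, term = A^0 * d^2
  state 0001: A-exp=+2, loops=2, term = A^2 * d^1
  state 0010: A-exp=-2, loops=2, term = A^-2 * d^1
  state 0011: A-exp=+0, loops=1, term = A^0 * d^0
  state 0100: A-exp=+2, loops=2, term = A^2 * d^1
  state 0101: A-exp=+4, loops=3, term = A^4 * d^2
  state 0110: A-exp=+0, loops=1, term = A^0 * d^0
  state 0111: A-exp=+2, loops=2, term = A^2 * d^1
  state 1000: A-exp=-2, loops=2, term = A^-2 * d^1
  state 1001: A-exp=+0, loops=1, term = A^0 * d^0
  state 1010: A-exp=-4, loops=3, term = A^-4 * d^2
  state 1011: A-exp=-2, loops=2, term = A^-2 * d^1
  state 1100: A-exp=+0, loops=1, term = A^0 * d^0
  state 1101: A-exp=+2, loops=2, term = A^2 * d^1
  state 1110: A-exp=-2, loops=2, term = A^-2 * d^1
  state 1111: A-exp=+0, loops=1, term = A^0 * d^0
Collect the terms by A-exponent (count of states per loop number):
Powers of d = -A^2 - A^-2: d^2 = A^4 + 2 + A^-4.
  A^4 * (d^2) = A^8 + 2*A^4 + 1
  A^2 * (4*d) = -4*A^4 - 4
  A^0 * (5 + d^2) = A^4 + 7 + A^-4
  A^-2 * (4*d) = -4 - 4*A^-4
  A^-4 * (d^2) = 1 + 2*A^-4 + A^-8
Summing the groups: <K> = A^8 - A^4 + 1 - A^-4 + A^-8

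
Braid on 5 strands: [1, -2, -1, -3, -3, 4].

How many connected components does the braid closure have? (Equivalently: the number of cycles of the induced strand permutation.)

3

Derivation:
Track the strand permutation on 5 strands, starting from identity.
  step 1: s1 swaps positions 1,2 -> [2 1 3 4 5]
  step 2: s2^-1 swaps positions 2,3 -> [2 3 1 4 5]
  step 3: s1^-1 swaps positions 1,2 -> [3 2 1 4 5]
  step 4: s3^-1 swaps positions 3,4 -> [3 2 4 1 5]
  step 5: s3^-1 swaps positions 3,4 -> [3 2 1 4 5]
  step 6: s4 swaps positions 4,5 -> [3 2 1 5 4]
Final permutation (position -> original strand): [3 2 1 5 4]
Closure components = cycle count of this permutation = 3.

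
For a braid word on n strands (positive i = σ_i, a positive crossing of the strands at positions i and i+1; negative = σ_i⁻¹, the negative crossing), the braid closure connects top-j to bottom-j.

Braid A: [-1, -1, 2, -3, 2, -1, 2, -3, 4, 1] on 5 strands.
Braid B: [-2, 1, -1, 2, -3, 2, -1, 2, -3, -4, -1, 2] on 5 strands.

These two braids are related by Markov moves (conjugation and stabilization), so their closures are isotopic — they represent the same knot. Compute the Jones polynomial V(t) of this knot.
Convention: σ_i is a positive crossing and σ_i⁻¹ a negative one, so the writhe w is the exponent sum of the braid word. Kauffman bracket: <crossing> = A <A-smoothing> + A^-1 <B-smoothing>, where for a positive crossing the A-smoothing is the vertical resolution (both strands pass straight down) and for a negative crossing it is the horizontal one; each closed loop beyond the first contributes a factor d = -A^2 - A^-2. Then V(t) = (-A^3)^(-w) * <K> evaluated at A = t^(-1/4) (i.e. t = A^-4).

Markov-equivalent braids have isotopic closures, hence identical knot invariants. Strip the Markov moves from each word to reach a common short braid β, then compute V(t) once on β.
Braid A: s1^-1 s1^-1 s2 s3^-1 s2 s1^-1 s2 s3^-1 s4 s1 on 5 strands reduces by inverse Markov moves (closure unchanged at each step):
  Deconjugate: the word is γ·β·γ⁻¹ with γ = s1^-1 (prefix) and γ⁻¹ = s1 (suffix); strip both.
  Destabilize: the word has the form β·s4 where s4 occurs only as the final letter (β ∈ B_4); drop it and the last strand → 4 strands.
Reduced to β = s1^-1 s2 s3^-1 s2 s1^-1 s2 s3^-1 on 4 strands, 7 crossings.
Braid B: s2^-1 s1 s1^-1 s2 s3^-1 s2 s1^-1 s2 s3^-1 s4^-1 s1^-1 s2 on 5 strands reduces by inverse Markov moves (closure unchanged at each step):
  Deconjugate: the word is γ·β·γ⁻¹ with γ = s2^-1 s1 (prefix) and γ⁻¹ = s1^-1 s2 (suffix); strip both.
  Destabilize: the word has the form β·s4^-1 where s4^-1 occurs only as the final letter (β ∈ B_4); drop it and the last strand → 4 strands.
Reduced to β = s1^-1 s2 s3^-1 s2 s1^-1 s2 s3^-1 on 4 strands, 7 crossings.
Both give the same β = s1^-1 s2 s3^-1 s2 s1^-1 s2 s3^-1 on 4 strands, so one state sum suffices:
Braid: s1^-1 s2 s3^-1 s2 s1^-1 s2 s3^-1 on 4 strands, 7 crossings.
Writhe w = (#positive) - (#negative) = 3 - 4 = -1.
Enumerate smoothing states for the bracket polynomial. There are 2^7 = 128 states.
For each crossing: s=0 is the vertical smoothing, s=1 horizontal. Crossing k contributes A^(sign_k * (1 - 2*s_k)); loop factor d = -A^2 - A^-2.
Tabulate the states by total A-exponent and number of loops L (A-exp: L × count):
  A^7: L=4 ×1
  A^5: L=3 ×7
  A^3: L=2 ×19, L=4 ×2
  A^1: L=1 ×21, L=3 ×14
  A^-1: L=2 ×32, L=4 ×3
  A^-3: L=3 ×21
  A^-5: L=4 ×7
  A^-7: L=5 ×1
Each group contributes A^e * Σ count * d^(L-1):
Powers of d = -A^2 - A^-2: d^2 = A^4 + 2 + A^-4; d^3 = -A^6 - 3*A^2 - 3*A^-2 - A^-6; d^4 = A^8 + 4*A^4 + 6 + 4*A^-4 + A^-8.
  A^7 * (d^3) = -A^13 - 3*A^9 - 3*A^5 - A
  A^5 * (7*d^2) = 7*A^9 + 14*A^5 + 7*A
  A^3 * (19*d + 2*d^3) = -2*A^9 - 25*A^5 - 25*A - 2*A^-3
  A^1 * (21 + 14*d^2) = 14*A^5 + 49*A + 14*A^-3
  A^-1 * (32*d + 3*d^3) = -3*A^5 - 41*A - 41*A^-3 - 3*A^-7
  A^-3 * (21*d^2) = 21*A + 42*A^-3 + 21*A^-7
  A^-5 * (7*d^3) = -7*A - 21*A^-3 - 21*A^-7 - 7*A^-11
  A^-7 * (d^4) = A + 4*A^-3 + 6*A^-7 + 4*A^-11 + A^-15
Summing the groups: <K> = -A^13 + 2*A^9 - 3*A^5 + 4*A - 4*A^-3 + 3*A^-7 - 3*A^-11 + A^-15
Normalise by the writhe: (-A^3)^(-w) = (-A^3)^(1) = -A^3, so f(A) = -A^3 * <K> = A^16 - 2*A^12 + 3*A^8 - 4*A^4 + 4 - 3*A^-4 + 3*A^-8 - A^-12.
Substitute A = t^(-1/4), i.e. A^e → t^(-e/4): V(t) = -t^3 + 3*t^2 - 3*t + 4 - 4*t^-1 + 3*t^-2 - 2*t^-3 + t^-4

Answer: -t^3 + 3*t^2 - 3*t + 4 - 4*t^-1 + 3*t^-2 - 2*t^-3 + t^-4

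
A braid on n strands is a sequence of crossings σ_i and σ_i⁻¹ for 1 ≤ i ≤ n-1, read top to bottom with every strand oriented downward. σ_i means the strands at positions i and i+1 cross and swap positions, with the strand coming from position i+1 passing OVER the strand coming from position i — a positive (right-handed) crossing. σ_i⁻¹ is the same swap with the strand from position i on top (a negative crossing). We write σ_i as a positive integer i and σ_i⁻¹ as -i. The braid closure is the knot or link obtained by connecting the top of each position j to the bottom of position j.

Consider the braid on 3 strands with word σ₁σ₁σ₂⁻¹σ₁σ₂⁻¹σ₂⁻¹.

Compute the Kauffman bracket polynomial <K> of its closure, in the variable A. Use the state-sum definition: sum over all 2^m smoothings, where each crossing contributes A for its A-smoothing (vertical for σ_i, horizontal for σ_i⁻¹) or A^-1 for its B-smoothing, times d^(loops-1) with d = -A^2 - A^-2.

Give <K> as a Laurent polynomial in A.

-A^12 + 2*A^8 - 2*A^4 + 3 - 2*A^-4 + 2*A^-8 - A^-12

Derivation:
Braid: s1 s1 s2^-1 s1 s2^-1 s2^-1 on 3 strands, 6 crossings.
Writhe w = (#positive) - (#negative) = 3 - 3 = 0.
Enumerate smoothing states for the bracket polynomial. There are 2^6 = 64 states.
For each crossing: s=0 is the vertical smoothing, s=1 horizontal. Crossing k contributes A^(sign_k * (1 - 2*s_k)); loop factor d = -A^2 - A^-2.
Tabulate the states by total A-exponent and number of loops L (A-exp: L × count):
  A^6: L=4 ×1
  A^4: L=3 ×6
  A^2: L=2 ×14, L=4 ×1
  A^0: L=1 ×13, L=3 ×7
  A^-2: L=2 ×14, L=4 ×1
  A^-4: L=3 ×6
  A^-6: L=4 ×1
Each group contributes A^e * Σ count * d^(L-1):
Powers of d = -A^2 - A^-2: d^2 = A^4 + 2 + A^-4; d^3 = -A^6 - 3*A^2 - 3*A^-2 - A^-6.
  A^6 * (d^3) = -A^12 - 3*A^8 - 3*A^4 - 1
  A^4 * (6*d^2) = 6*A^8 + 12*A^4 + 6
  A^2 * (14*d + d^3) = -A^8 - 17*A^4 - 17 - A^-4
  A^0 * (13 + 7*d^2) = 7*A^4 + 27 + 7*A^-4
  A^-2 * (14*d + d^3) = -A^4 - 17 - 17*A^-4 - A^-8
  A^-4 * (6*d^2) = 6 + 12*A^-4 + 6*A^-8
  A^-6 * (d^3) = -1 - 3*A^-4 - 3*A^-8 - A^-12
Summing the groups: <K> = -A^12 + 2*A^8 - 2*A^4 + 3 - 2*A^-4 + 2*A^-8 - A^-12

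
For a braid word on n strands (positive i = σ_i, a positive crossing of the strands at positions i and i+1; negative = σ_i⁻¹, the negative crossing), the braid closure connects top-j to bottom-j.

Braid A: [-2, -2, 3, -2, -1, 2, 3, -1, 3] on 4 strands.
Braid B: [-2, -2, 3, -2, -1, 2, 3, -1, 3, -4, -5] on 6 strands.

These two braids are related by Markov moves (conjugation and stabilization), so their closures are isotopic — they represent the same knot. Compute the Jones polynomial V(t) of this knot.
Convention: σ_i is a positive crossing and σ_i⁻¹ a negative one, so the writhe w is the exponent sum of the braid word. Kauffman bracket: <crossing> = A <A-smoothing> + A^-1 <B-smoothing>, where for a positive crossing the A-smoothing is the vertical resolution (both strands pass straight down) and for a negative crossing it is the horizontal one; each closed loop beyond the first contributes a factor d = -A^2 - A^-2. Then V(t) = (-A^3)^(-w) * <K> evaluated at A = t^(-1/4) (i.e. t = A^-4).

Markov-equivalent braids have isotopic closures, hence identical knot invariants. Strip the Markov moves from each word to reach a common short braid β, then compute V(t) once on β.
Braid A: s2^-1 s2^-1 s3 s2^-1 s1^-1 s2 s3 s1^-1 s3 on 4 strands has no conjugating prefix/suffix or stabilization to strip; take β = s2^-1 s2^-1 s3 s2^-1 s1^-1 s2 s3 s1^-1 s3.
Braid B: s2^-1 s2^-1 s3 s2^-1 s1^-1 s2 s3 s1^-1 s3 s4^-1 s5^-1 on 6 strands reduces by inverse Markov moves (closure unchanged at each step):
  Destabilize: the word has the form β·s5^-1 where s5^-1 occurs only as the final letter (β ∈ B_5); drop it and the last strand → 5 strands.
  Destabilize: the word has the form β·s4^-1 where s4^-1 occurs only as the final letter (β ∈ B_4); drop it and the last strand → 4 strands.
Reduced to β = s2^-1 s2^-1 s3 s2^-1 s1^-1 s2 s3 s1^-1 s3 on 4 strands, 9 crossings.
Both give the same β = s2^-1 s2^-1 s3 s2^-1 s1^-1 s2 s3 s1^-1 s3 on 4 strands, so one state sum suffices:
Braid: s2^-1 s2^-1 s3 s2^-1 s1^-1 s2 s3 s1^-1 s3 on 4 strands, 9 crossings.
Writhe w = (#positive) - (#negative) = 4 - 5 = -1.
Computing the Kauffman bracket via state sum. There are 2^9 = 512 states.
For each crossing: s=0 is the vertical smoothing, s=1 horizontal. Crossing k contributes A^(sign_k * (1 - 2*s_k)); loop factor d = -A^2 - A^-2.
Tabulate the states by total A-exponent and number of loops L (A-exp: L × count):
  A^9: L=5 ×1
  A^7: L=4 ×9
  A^5: L=3 ×32, L=5 ×4
  A^3: L=2 ×55, L=4 ×28, L=6 ×1
  A^1: L=1 ×39, L=3 ×77, L=5 ×10
  A^-1: L=2 ×87, L=4 ×38, L=6 ×1
  A^-3: L=1 ×14, L=3 ×64, L=5 ×6
  A^-5: L=2 ×17, L=4 ×19
  A^-7: L=3 ×7, L=5 ×2
  A^-9: L=4 ×1
Each group contributes A^e * Σ count * d^(L-1):
Powers of d = -A^2 - A^-2: d^2 = A^4 + 2 + A^-4; d^3 = -A^6 - 3*A^2 - 3*A^-2 - A^-6; d^4 = A^8 + 4*A^4 + 6 + 4*A^-4 + A^-8; d^5 = -A^10 - 5*A^6 - 10*A^2 - 10*A^-2 - 5*A^-6 - A^-10.
  A^9 * (d^4) = A^17 + 4*A^13 + 6*A^9 + 4*A^5 + A
  A^7 * (9*d^3) = -9*A^13 - 27*A^9 - 27*A^5 - 9*A
  A^5 * (32*d^2 + 4*d^4) = 4*A^13 + 48*A^9 + 88*A^5 + 48*A + 4*A^-3
  A^3 * (55*d + 28*d^3 + d^5) = -A^13 - 33*A^9 - 149*A^5 - 149*A - 33*A^-3 - A^-7
  A^1 * (39 + 77*d^2 + 10*d^4) = 10*A^9 + 117*A^5 + 253*A + 117*A^-3 + 10*A^-7
  A^-1 * (87*d + 38*d^3 + d^5) = -A^9 - 43*A^5 - 211*A - 211*A^-3 - 43*A^-7 - A^-11
  A^-3 * (14 + 64*d^2 + 6*d^4) = 6*A^5 + 88*A + 178*A^-3 + 88*A^-7 + 6*A^-11
  A^-5 * (17*d + 19*d^3) = -19*A - 74*A^-3 - 74*A^-7 - 19*A^-11
  A^-7 * (7*d^2 + 2*d^4) = 2*A + 15*A^-3 + 26*A^-7 + 15*A^-11 + 2*A^-15
  A^-9 * (d^3) = -A^-3 - 3*A^-7 - 3*A^-11 - A^-15
Summing the groups: <K> = A^17 - 2*A^13 + 3*A^9 - 4*A^5 + 4*A - 5*A^-3 + 3*A^-7 - 2*A^-11 + A^-15
Normalise by the writhe: (-A^3)^(-w) = (-A^3)^(1) = -A^3, so f(A) = -A^3 * <K> = -A^20 + 2*A^16 - 3*A^12 + 4*A^8 - 4*A^4 + 5 - 3*A^-4 + 2*A^-8 - A^-12.
Substitute A = t^(-1/4), i.e. A^e → t^(-e/4): V(t) = -t^3 + 2*t^2 - 3*t + 5 - 4*t^-1 + 4*t^-2 - 3*t^-3 + 2*t^-4 - t^-5

Answer: -t^3 + 2*t^2 - 3*t + 5 - 4*t^-1 + 4*t^-2 - 3*t^-3 + 2*t^-4 - t^-5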